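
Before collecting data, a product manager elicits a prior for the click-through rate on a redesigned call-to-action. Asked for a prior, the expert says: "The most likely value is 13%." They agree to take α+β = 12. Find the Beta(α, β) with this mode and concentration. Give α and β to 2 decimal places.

α = 2.30, β = 9.70

For α,β > 1 the Beta mode is (α−1)/(α+β−2). With α+β = 12, the mode is (α−1)/10.
Set (α−1)/10 = 0.13 → α = 1 + 0.13·10 = 2.30.
β = 12 − α = 9.70.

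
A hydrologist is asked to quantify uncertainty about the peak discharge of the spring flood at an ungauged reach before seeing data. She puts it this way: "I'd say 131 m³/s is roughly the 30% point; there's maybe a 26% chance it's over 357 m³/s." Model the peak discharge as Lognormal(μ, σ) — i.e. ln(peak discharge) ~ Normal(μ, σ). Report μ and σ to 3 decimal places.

μ ≈ 5.325, σ ≈ 0.859

If T ~ Lognormal(μ,σ) then ln T ~ Normal(μ,σ), so the p-quantile of ln T is μ + z_p·σ.
ln(131) = 4.875 and ln(357) = 5.878; z_{0.3} = -0.5244, z_{0.74} = 0.6433.
σ = (5.878 − 4.875)/(0.6433 − (-0.5244)) = 0.859.
μ = 4.875 − (-0.5244)·0.859 = 5.325.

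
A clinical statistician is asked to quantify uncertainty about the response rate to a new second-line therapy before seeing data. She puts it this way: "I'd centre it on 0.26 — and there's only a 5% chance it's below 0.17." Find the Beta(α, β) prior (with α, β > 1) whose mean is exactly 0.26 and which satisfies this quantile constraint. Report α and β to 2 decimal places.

With mean 0.26 fixed, write α = 0.26s, β = 0.74s where s = α+β.
Need P(θ < 0.17) = 0.05 under Beta(0.26s, 0.74s). Normal approximation: (q−m)/√(m(1−m)/s) ≈ z_{0.05} = -1.64, so s ≈ 0.26·0.74·(-1.64)²/(0.17−0.26)² = 64.3.
At s = 64.3: P(θ<0.17) ≈ 0.039. Adjusting to match 0.05 gives s ≈ 56.70.
So α = 0.26·56.70 ≈ 14.74, β = 0.74·56.70 ≈ 41.96.

α ≈ 14.74, β ≈ 41.96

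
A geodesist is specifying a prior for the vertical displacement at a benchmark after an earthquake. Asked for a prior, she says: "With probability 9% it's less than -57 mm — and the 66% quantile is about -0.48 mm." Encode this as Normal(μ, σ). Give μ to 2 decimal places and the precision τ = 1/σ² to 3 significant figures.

μ = -13.78, τ = 0.000962

The p-quantile of Normal(μ,σ) is μ + z_p·σ, with z_{0.09} = -1.341 and z_{0.66} = 0.4125.
Eliminate σ: μ = (z₂·x₁ − z₁·x₂)/(z₂ − z₁) = (0.4125·-57 − (-1.341)·-0.48)/1.753 = -13.78.
Then σ = (x₂ − x₁)/(z₂ − z₁) = (-0.48 − -57)/1.753 = 32.24.
Precision τ = 1/σ² = 1/32.24² = 0.000962.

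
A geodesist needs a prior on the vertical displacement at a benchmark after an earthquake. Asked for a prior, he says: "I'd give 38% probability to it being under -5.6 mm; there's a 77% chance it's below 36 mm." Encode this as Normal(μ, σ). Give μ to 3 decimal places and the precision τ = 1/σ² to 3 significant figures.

The p-quantile of Normal(μ,σ) is μ + z_p·σ, with z_{0.38} = -0.3055 and z_{0.77} = 0.7388.
Eliminate σ: μ = (z₂·x₁ − z₁·x₂)/(z₂ − z₁) = (0.7388·-5.6 − (-0.3055)·36)/1.044 = 6.569.
Then σ = (x₂ − x₁)/(z₂ − z₁) = (36 − -5.6)/1.044 = 39.834.
Precision τ = 1/σ² = 1/39.83² = 0.00063.

μ = 6.569, τ = 0.00063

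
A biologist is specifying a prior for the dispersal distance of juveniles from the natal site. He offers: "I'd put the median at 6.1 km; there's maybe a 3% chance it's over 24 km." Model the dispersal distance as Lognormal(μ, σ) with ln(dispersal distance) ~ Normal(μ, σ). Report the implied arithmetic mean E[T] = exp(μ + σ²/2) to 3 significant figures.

E[T] ≈ 7.95 km

If T ~ Lognormal(μ,σ) then ln T ~ Normal(μ,σ), so the p-quantile of ln T is μ + z_p·σ.
ln(6.1) = 1.808 and ln(24) = 3.178; z_{0.5} = 0, z_{0.97} = 1.881.
σ = (3.178 − 1.808)/(1.881 − (0)) = 0.728.
μ = 1.808 − (0)·0.728 = 1.808.
E[T] = exp(μ + σ²/2) = exp(1.808 + 0.2652) = 7.95 km.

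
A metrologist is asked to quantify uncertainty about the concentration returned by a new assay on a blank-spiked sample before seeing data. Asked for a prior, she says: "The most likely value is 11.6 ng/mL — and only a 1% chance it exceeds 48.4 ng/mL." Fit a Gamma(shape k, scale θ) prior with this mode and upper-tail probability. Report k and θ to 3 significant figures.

Gamma(k,θ) with k>1 has mode (k−1)θ, so θ = 11.6/(k−1).
Need P(X < 48.4) = 0.99 with θ tied to k this way. Start at k = 2, θ = 11.6: P(X<48.4) ≈ 0.920.
Too low — raise k to concentrate. Iterating converges to k ≈ 3.02.
Then θ = 11.6/(3.02−1) ≈ 5.73.

k ≈ 3.02, θ ≈ 5.73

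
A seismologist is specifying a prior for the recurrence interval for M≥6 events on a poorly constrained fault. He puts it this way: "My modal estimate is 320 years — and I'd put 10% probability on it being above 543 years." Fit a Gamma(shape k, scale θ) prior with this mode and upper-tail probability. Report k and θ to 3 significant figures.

k ≈ 7.77, θ ≈ 47.3

Gamma(k,θ) with k>1 has mode (k−1)θ, so θ = 320/(k−1).
Need P(X < 543) = 0.9 with θ tied to k this way. Start at k = 2, θ = 320: P(X<543) ≈ 0.506.
Too low — raise k to concentrate. Iterating converges to k ≈ 7.77.
Then θ = 320/(7.77−1) ≈ 47.3.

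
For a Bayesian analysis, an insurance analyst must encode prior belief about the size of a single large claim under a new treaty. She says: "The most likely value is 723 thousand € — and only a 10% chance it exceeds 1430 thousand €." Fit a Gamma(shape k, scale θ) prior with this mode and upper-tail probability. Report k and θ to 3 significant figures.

Gamma(k,θ) with k>1 has mode (k−1)θ, so θ = 723/(k−1).
Need P(X < 1430) = 0.9 with θ tied to k this way. Start at k = 2, θ = 723: P(X<1430) ≈ 0.588.
Too low — raise k to concentrate. Iterating converges to k ≈ 5.12.
Then θ = 723/(5.12−1) ≈ 175.

k ≈ 5.12, θ ≈ 175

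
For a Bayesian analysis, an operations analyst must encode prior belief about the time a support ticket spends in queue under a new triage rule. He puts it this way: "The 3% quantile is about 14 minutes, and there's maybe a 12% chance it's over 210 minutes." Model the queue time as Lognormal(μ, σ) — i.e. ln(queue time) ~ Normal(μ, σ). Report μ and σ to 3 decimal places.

If T ~ Lognormal(μ,σ) then ln T ~ Normal(μ,σ), so the p-quantile of ln T is μ + z_p·σ.
ln(14) = 2.639 and ln(210) = 5.347; z_{0.03} = -1.881, z_{0.88} = 1.175.
σ = (5.347 − 2.639)/(1.175 − (-1.881)) = 0.886.
μ = 2.639 − (-1.881)·0.886 = 4.306.

μ ≈ 4.306, σ ≈ 0.886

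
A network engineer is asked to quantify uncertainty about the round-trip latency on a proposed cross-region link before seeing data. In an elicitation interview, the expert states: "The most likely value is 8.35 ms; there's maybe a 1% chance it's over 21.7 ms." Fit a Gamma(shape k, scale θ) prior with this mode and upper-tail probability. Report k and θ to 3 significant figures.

Gamma(k,θ) with k>1 has mode (k−1)θ, so θ = 8.35/(k−1).
Need P(X < 21.7) = 0.99 with θ tied to k this way. Start at k = 2, θ = 8.35: P(X<21.7) ≈ 0.732.
Too low — raise k to concentrate. Iterating converges to k ≈ 6.1.
Then θ = 8.35/(6.1−1) ≈ 1.64.

k ≈ 6.1, θ ≈ 1.64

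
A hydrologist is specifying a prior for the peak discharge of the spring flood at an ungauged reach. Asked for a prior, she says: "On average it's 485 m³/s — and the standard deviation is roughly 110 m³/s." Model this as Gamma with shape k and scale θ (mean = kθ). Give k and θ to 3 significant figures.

For Gamma(k, scale θ): mean = kθ, variance = kθ², so CV = 1/√k.
CV = SD/mean = 110/485 = 0.2268, hence k = 1/CV² = 19.4.
Then θ = mean/k = 485/19.4 = 24.9.

k ≈ 19.4, θ ≈ 24.9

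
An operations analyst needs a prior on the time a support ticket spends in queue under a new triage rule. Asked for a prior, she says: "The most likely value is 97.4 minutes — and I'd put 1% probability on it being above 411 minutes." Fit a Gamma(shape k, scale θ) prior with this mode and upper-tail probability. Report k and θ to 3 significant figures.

k ≈ 2.99, θ ≈ 49

Gamma(k,θ) with k>1 has mode (k−1)θ, so θ = 97.4/(k−1).
Need P(X < 411) = 0.99 with θ tied to k this way. Start at k = 2, θ = 97.4: P(X<411) ≈ 0.923.
Too low — raise k to concentrate. Iterating converges to k ≈ 2.99.
Then θ = 97.4/(2.99−1) ≈ 49.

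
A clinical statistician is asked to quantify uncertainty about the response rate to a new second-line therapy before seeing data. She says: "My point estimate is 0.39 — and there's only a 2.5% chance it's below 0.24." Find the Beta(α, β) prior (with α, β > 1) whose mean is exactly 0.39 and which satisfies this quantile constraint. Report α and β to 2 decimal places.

α ≈ 14.11, β ≈ 22.06

With mean 0.39 fixed, write α = 0.39s, β = 0.61s where s = α+β.
Need P(θ < 0.24) = 0.025 under Beta(0.39s, 0.61s). Normal approximation: (q−m)/√(m(1−m)/s) ≈ z_{0.025} = -1.96, so s ≈ 0.39·0.61·(-1.96)²/(0.24−0.39)² = 40.6.
At s = 40.6: P(θ<0.24) ≈ 0.019. Adjusting to match 0.025 gives s ≈ 36.17.
So α = 0.39·36.17 ≈ 14.11, β = 0.61·36.17 ≈ 22.06.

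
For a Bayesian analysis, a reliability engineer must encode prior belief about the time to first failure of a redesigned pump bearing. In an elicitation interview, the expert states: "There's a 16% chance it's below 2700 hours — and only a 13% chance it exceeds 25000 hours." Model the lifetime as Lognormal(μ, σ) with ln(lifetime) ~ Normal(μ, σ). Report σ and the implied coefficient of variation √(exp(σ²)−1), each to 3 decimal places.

σ ≈ 1.049, CV ≈ 1.417

If T ~ Lognormal(μ,σ) then ln T ~ Normal(μ,σ), so the p-quantile of ln T is μ + z_p·σ.
ln(2700) = 7.901 and ln(25000) = 10.13; z_{0.16} = -0.9945, z_{0.87} = 1.126.
σ = (10.13 − 7.901)/(1.126 − (-0.9945)) = 1.049.
μ = 7.901 − (-0.9945)·1.049 = 8.945.
CV = √(exp(σ²)−1) = √(exp(1.1012)−1) = 1.417.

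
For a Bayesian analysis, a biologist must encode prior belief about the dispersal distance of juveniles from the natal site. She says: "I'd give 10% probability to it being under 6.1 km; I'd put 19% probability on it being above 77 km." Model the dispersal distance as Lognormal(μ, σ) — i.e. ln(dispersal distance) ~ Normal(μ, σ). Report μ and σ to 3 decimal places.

μ ≈ 3.313, σ ≈ 1.174

If T ~ Lognormal(μ,σ) then ln T ~ Normal(μ,σ), so the p-quantile of ln T is μ + z_p·σ.
ln(6.1) = 1.808 and ln(77) = 4.344; z_{0.1} = -1.282, z_{0.81} = 0.8779.
σ = (4.344 − 1.808)/(0.8779 − (-1.282)) = 1.174.
μ = 1.808 − (-1.282)·1.174 = 3.313.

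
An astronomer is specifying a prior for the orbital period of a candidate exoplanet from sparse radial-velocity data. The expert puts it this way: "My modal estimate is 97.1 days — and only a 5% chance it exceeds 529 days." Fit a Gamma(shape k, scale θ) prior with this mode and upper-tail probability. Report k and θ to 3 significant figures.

Gamma(k,θ) with k>1 has mode (k−1)θ, so θ = 97.1/(k−1).
Need P(X < 529) = 0.95 with θ tied to k this way. Start at k = 2, θ = 97.1: P(X<529) ≈ 0.972.
Too high — lower k to spread out. Iterating converges to k ≈ 1.82.
Then θ = 97.1/(1.82−1) ≈ 119.

k ≈ 1.82, θ ≈ 119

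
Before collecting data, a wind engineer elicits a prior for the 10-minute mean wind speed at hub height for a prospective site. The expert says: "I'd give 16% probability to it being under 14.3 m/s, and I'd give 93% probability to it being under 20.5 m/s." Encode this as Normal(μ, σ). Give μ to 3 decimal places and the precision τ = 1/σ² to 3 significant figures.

μ = 16.796, τ = 0.159

The p-quantile of Normal(μ,σ) is μ + z_p·σ, with z_{0.16} = -0.9945 and z_{0.93} = 1.476.
Eliminate σ: μ = (z₂·x₁ − z₁·x₂)/(z₂ − z₁) = (1.476·14.3 − (-0.9945)·20.5)/2.47 = 16.796.
Then σ = (x₂ − x₁)/(z₂ − z₁) = (20.5 − 14.3)/2.47 = 2.510.
Precision τ = 1/σ² = 1/2.51² = 0.159.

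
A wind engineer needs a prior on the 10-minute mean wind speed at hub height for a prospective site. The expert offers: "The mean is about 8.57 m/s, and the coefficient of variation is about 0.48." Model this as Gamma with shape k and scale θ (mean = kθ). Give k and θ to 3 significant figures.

k ≈ 4.34, θ ≈ 1.97

For Gamma(k, scale θ): mean = kθ, variance = kθ², so CV = 1/√k.
CV = 0.48, hence k = 1/CV² = 4.34.
Then θ = mean/k = 8.57/4.34 = 1.97.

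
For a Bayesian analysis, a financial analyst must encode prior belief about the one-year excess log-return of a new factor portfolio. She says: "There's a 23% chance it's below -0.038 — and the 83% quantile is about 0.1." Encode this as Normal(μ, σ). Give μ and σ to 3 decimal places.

The p-quantile of Normal(μ,σ) is μ + z_p·σ, with z_{0.23} = -0.7388 and z_{0.83} = 0.9542.
Eliminate σ: μ = (z₂·x₁ − z₁·x₂)/(z₂ − z₁) = (0.9542·-0.038 − (-0.7388)·0.1)/1.693 = 0.022.
Then σ = (x₂ − x₁)/(z₂ − z₁) = (0.1 − -0.038)/1.693 = 0.082.

μ = 0.022, σ = 0.082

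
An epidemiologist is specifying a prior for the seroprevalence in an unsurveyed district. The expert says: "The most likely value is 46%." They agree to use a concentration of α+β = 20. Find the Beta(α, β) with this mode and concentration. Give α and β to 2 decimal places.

For α,β > 1 the Beta mode is (α−1)/(α+β−2). With α+β = 20, the mode is (α−1)/18.
Set (α−1)/18 = 0.46 → α = 1 + 0.46·18 = 9.28.
β = 20 − α = 10.72.

α = 9.28, β = 10.72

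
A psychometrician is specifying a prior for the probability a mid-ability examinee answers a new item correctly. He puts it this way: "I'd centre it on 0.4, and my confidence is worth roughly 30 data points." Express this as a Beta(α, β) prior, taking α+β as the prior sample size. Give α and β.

α = 12, β = 18

Under the effective-sample-size interpretation, Beta(α, β) has prior mean α/(α+β) and prior sample size α+β.
So α+β = 30 and α/(α+β) = 0.4, giving α = 0.4·30 = 12 and β = 30 − 12 = 18.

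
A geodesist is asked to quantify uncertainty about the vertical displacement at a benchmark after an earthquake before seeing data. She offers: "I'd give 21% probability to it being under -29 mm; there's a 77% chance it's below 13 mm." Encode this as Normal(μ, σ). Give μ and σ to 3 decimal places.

μ = -7.082, σ = 27.180

The p-quantile of Normal(μ,σ) is μ + z_p·σ, with z_{0.21} = -0.8064 and z_{0.77} = 0.7388.
Eliminate σ: μ = (z₂·x₁ − z₁·x₂)/(z₂ − z₁) = (0.7388·-29 − (-0.8064)·13)/1.545 = -7.082.
Then σ = (x₂ − x₁)/(z₂ − z₁) = (13 − -29)/1.545 = 27.180.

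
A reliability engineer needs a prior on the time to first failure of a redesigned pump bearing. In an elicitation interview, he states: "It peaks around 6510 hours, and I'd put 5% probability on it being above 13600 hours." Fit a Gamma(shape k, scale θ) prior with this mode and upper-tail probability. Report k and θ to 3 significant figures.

Gamma(k,θ) with k>1 has mode (k−1)θ, so θ = 6510/(k−1).
Need P(X < 13600) = 0.95 with θ tied to k this way. Start at k = 2, θ = 6510: P(X<13600) ≈ 0.618.
Too low — raise k to concentrate. Iterating converges to k ≈ 6.09.
Then θ = 6510/(6.09−1) ≈ 1280.

k ≈ 6.09, θ ≈ 1280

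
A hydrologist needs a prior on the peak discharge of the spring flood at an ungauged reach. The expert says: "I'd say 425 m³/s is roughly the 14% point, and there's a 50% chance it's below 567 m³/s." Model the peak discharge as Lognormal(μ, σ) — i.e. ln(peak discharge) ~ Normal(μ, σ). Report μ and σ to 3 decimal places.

If T ~ Lognormal(μ,σ) then ln T ~ Normal(μ,σ), so the p-quantile of ln T is μ + z_p·σ.
ln(425) = 6.052 and ln(567) = 6.34; z_{0.14} = -1.08, z_{0.5} = 0.
σ = (6.34 − 6.052)/(0 − (-1.08)) = 0.267.
μ = 6.052 − (-1.08)·0.267 = 6.340.

μ ≈ 6.340, σ ≈ 0.267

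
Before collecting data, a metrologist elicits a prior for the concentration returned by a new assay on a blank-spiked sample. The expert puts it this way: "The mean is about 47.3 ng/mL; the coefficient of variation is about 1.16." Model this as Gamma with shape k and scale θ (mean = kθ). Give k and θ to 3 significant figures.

For Gamma(k, scale θ): mean = kθ, variance = kθ², so CV = 1/√k.
CV = 1.16, hence k = 1/CV² = 0.743.
Then θ = mean/k = 47.3/0.743 = 63.6.

k ≈ 0.743, θ ≈ 63.6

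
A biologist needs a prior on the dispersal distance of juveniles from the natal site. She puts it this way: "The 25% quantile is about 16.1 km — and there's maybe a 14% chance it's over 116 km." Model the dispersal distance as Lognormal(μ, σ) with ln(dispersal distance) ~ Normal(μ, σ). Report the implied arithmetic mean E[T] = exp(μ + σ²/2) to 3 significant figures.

E[T] ≈ 64.8 km

If T ~ Lognormal(μ,σ) then ln T ~ Normal(μ,σ), so the p-quantile of ln T is μ + z_p·σ.
ln(16.1) = 2.779 and ln(116) = 4.754; z_{0.25} = -0.6745, z_{0.86} = 1.08.
σ = (4.754 − 2.779)/(1.08 − (-0.6745)) = 1.125.
μ = 2.779 − (-0.6745)·1.125 = 3.538.
E[T] = exp(μ + σ²/2) = exp(3.538 + 0.6332) = 64.8 km.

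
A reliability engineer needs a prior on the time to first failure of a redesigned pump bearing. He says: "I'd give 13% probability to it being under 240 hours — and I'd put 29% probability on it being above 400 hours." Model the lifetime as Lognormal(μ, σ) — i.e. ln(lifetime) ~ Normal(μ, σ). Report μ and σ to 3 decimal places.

μ ≈ 5.823, σ ≈ 0.304

If T ~ Lognormal(μ,σ) then ln T ~ Normal(μ,σ), so the p-quantile of ln T is μ + z_p·σ.
ln(240) = 5.481 and ln(400) = 5.991; z_{0.13} = -1.126, z_{0.71} = 0.5534.
σ = (5.991 − 5.481)/(0.5534 − (-1.126)) = 0.304.
μ = 5.481 − (-1.126)·0.304 = 5.823.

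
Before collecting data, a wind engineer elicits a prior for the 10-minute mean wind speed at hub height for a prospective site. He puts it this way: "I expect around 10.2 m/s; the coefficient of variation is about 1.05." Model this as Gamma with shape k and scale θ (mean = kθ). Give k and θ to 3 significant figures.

k ≈ 0.907, θ ≈ 11.2

For Gamma(k, scale θ): mean = kθ, variance = kθ², so CV = 1/√k.
CV = 1.05, hence k = 1/CV² = 0.907.
Then θ = mean/k = 10.2/0.907 = 11.2.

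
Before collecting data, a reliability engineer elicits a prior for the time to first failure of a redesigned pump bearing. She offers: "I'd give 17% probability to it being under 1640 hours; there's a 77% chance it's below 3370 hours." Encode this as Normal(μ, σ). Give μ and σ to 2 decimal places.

μ = 2615.01, σ = 1021.85

For Normal(μ,σ), the p-quantile is μ + z_p·σ. Here z_{0.17} = -0.9542, z_{0.77} = 0.7388.
So 1640 = μ − 0.9542σ and 3370 = μ + 0.7388σ.
Subtracting: σ = (3370 − 1640)/(0.7388 − (-0.9542)) = 1021.85.
Then μ = 1640 − (-0.9542)·1021.85 = 2615.01.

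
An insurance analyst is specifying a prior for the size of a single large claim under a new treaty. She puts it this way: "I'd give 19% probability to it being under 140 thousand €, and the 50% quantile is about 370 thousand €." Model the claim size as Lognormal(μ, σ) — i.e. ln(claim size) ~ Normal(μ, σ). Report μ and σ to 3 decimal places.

μ ≈ 5.914, σ ≈ 1.107

If T ~ Lognormal(μ,σ) then ln T ~ Normal(μ,σ), so the p-quantile of ln T is μ + z_p·σ.
ln(140) = 4.942 and ln(370) = 5.914; z_{0.19} = -0.8779, z_{0.5} = 0.
σ = (5.914 − 4.942)/(0 − (-0.8779)) = 1.107.
μ = 4.942 − (-0.8779)·1.107 = 5.914.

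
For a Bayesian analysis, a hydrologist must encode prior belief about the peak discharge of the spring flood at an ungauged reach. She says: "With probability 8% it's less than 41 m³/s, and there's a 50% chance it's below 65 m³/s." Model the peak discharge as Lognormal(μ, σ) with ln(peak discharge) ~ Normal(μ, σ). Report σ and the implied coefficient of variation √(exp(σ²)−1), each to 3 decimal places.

σ ≈ 0.328, CV ≈ 0.337

If T ~ Lognormal(μ,σ) then ln T ~ Normal(μ,σ), so the p-quantile of ln T is μ + z_p·σ.
ln(41) = 3.714 and ln(65) = 4.174; z_{0.08} = -1.405, z_{0.5} = 0.
σ = (4.174 − 3.714)/(0 − (-1.405)) = 0.328.
μ = 3.714 − (-1.405)·0.328 = 4.174.
CV = √(exp(σ²)−1) = √(exp(0.1076)−1) = 0.337.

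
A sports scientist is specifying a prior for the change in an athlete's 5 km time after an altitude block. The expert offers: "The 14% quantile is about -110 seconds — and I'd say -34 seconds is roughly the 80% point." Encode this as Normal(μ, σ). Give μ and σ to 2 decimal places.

μ = -67.28, σ = 39.54

The p-quantile of Normal(μ,σ) is μ + z_p·σ, with z_{0.14} = -1.08 and z_{0.8} = 0.8416.
Eliminate σ: μ = (z₂·x₁ − z₁·x₂)/(z₂ − z₁) = (0.8416·-110 − (-1.08)·-34)/1.922 = -67.28.
Then σ = (x₂ − x₁)/(z₂ − z₁) = (-34 − -110)/1.922 = 39.54.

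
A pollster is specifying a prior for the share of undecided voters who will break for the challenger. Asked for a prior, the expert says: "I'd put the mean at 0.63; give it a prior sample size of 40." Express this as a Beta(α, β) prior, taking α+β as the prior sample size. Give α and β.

α = 25.2, β = 14.8

Under the effective-sample-size interpretation, Beta(α, β) has prior mean α/(α+β) and prior sample size α+β.
So α+β = 40 and α/(α+β) = 0.63, giving α = 0.63·40 = 25.2 and β = 40 − 25.2 = 14.8.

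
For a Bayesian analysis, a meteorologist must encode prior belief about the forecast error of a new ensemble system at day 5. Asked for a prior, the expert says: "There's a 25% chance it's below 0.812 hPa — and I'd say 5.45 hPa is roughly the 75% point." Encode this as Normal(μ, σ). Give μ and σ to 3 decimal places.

The p-quantile of Normal(μ,σ) is μ + z_p·σ, with z_{0.25} = -0.6745 and z_{0.75} = 0.6745.
Eliminate σ: μ = (z₂·x₁ − z₁·x₂)/(z₂ − z₁) = (0.6745·0.812 − (-0.6745)·5.45)/1.349 = 3.131.
Then σ = (x₂ − x₁)/(z₂ − z₁) = (5.45 − 0.812)/1.349 = 3.438.

μ = 3.131, σ = 3.438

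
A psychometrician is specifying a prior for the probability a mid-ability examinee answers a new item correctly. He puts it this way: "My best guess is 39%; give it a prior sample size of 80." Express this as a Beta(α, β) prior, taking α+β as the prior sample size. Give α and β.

α = 31.2, β = 48.8

Under the effective-sample-size interpretation, Beta(α, β) has prior mean α/(α+β) and prior sample size α+β.
So α+β = 80 and α/(α+β) = 0.39, giving α = 0.39·80 = 31.2 and β = 80 − 31.2 = 48.8.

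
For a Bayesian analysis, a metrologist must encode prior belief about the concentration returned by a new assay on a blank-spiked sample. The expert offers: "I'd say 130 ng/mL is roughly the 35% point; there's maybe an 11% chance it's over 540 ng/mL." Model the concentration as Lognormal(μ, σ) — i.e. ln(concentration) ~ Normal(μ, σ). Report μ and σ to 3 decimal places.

μ ≈ 5.208, σ ≈ 0.883

If T ~ Lognormal(μ,σ) then ln T ~ Normal(μ,σ), so the p-quantile of ln T is μ + z_p·σ.
ln(130) = 4.868 and ln(540) = 6.292; z_{0.35} = -0.3853, z_{0.89} = 1.227.
σ = (6.292 − 4.868)/(1.227 − (-0.3853)) = 0.883.
μ = 4.868 − (-0.3853)·0.883 = 5.208.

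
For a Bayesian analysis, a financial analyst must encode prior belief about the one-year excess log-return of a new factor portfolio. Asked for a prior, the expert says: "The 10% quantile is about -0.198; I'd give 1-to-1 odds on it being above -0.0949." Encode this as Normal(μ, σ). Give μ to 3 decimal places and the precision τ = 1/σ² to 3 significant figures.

For Normal(μ,σ), the p-quantile is μ + z_p·σ. Here z_{0.1} = -1.282, z_{0.5} = 0.
So -0.198 = μ − 1.282σ and -0.0949 = μ + 0σ.
Subtracting: σ = (-0.0949 − -0.198)/(0 − (-1.282)) = 0.080.
Then μ = -0.198 − (-1.282)·0.080 = -0.095.
Precision τ = 1/σ² = 1/0.08045² = 155.

μ = -0.095, τ = 155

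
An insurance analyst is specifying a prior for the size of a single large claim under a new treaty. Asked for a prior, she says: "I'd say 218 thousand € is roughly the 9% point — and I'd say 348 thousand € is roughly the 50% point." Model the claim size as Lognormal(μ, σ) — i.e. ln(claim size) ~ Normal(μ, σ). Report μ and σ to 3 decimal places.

If T ~ Lognormal(μ,σ) then ln T ~ Normal(μ,σ), so the p-quantile of ln T is μ + z_p·σ.
ln(218) = 5.384 and ln(348) = 5.852; z_{0.09} = -1.341, z_{0.5} = 0.
σ = (5.852 − 5.384)/(0 − (-1.341)) = 0.349.
μ = 5.384 − (-1.341)·0.349 = 5.852.

μ ≈ 5.852, σ ≈ 0.349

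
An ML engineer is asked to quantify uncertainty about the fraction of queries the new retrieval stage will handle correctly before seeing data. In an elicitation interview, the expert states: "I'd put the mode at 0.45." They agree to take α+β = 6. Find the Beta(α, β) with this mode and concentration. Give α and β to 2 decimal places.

α = 2.80, β = 3.20

For α,β > 1 the Beta mode is (α−1)/(α+β−2). With α+β = 6, the mode is (α−1)/4.
Set (α−1)/4 = 0.45 → α = 1 + 0.45·4 = 2.80.
β = 6 − α = 3.20.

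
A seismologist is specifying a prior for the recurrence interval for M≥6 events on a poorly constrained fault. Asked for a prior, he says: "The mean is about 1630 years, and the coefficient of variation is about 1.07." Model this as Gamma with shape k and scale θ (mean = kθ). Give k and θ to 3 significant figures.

k ≈ 0.873, θ ≈ 1870

For Gamma(k, scale θ): mean = kθ, variance = kθ², so CV = 1/√k.
CV = 1.07, hence k = 1/CV² = 0.873.
Then θ = mean/k = 1630/0.873 = 1870.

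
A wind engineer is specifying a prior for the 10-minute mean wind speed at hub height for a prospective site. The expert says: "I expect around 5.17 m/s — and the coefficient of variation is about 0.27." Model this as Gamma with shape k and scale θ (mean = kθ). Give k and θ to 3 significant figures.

k ≈ 13.7, θ ≈ 0.377

For Gamma(k, scale θ): mean = kθ, variance = kθ², so CV = 1/√k.
CV = 0.27, hence k = 1/CV² = 13.7.
Then θ = mean/k = 5.17/13.7 = 0.377.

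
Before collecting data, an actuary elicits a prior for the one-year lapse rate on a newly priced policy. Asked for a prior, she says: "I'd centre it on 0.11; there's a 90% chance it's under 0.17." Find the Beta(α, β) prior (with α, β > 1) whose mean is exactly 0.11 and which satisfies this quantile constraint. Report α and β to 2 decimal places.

α ≈ 5.30, β ≈ 42.91

With mean 0.11 fixed, write α = 0.11s, β = 0.89s where s = α+β.
Need P(θ < 0.17) = 0.9 under Beta(0.11s, 0.89s). Normal approximation: (q−m)/√(m(1−m)/s) ≈ z_{0.9} = 1.28, so s ≈ 0.11·0.89·(1.28)²/(0.17−0.11)² = 44.7.
At s = 44.7: P(θ<0.17) ≈ 0.893. Adjusting to match 0.9 gives s ≈ 48.21.
So α = 0.11·48.21 ≈ 5.30, β = 0.89·48.21 ≈ 42.91.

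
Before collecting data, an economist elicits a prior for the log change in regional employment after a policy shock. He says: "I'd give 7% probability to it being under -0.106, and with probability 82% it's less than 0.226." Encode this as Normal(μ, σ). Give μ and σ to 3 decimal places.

μ = 0.099, σ = 0.139

For Normal(μ,σ), the p-quantile is μ + z_p·σ. Here z_{0.07} = -1.476, z_{0.82} = 0.9154.
So -0.106 = μ − 1.476σ and 0.226 = μ + 0.9154σ.
Subtracting: σ = (0.226 − -0.106)/(0.9154 − (-1.476)) = 0.139.
Then μ = -0.106 − (-1.476)·0.139 = 0.099.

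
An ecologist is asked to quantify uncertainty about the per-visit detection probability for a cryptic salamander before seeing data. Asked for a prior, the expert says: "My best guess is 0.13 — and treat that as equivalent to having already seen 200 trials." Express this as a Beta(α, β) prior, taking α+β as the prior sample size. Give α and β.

α = 26, β = 174

Under the effective-sample-size interpretation, Beta(α, β) has prior mean α/(α+β) and prior sample size α+β.
So α+β = 200 and α/(α+β) = 0.13, giving α = 0.13·200 = 26 and β = 200 − 26 = 174.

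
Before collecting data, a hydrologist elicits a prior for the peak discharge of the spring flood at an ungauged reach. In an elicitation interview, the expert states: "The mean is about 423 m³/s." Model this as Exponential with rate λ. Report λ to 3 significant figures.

Exponential mean = 1/λ, so λ = 1/423.0 = 0.00236.

λ ≈ 0.00236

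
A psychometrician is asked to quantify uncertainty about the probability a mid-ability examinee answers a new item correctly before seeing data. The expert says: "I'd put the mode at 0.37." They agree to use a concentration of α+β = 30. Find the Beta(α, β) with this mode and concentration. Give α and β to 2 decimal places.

α = 11.36, β = 18.64

For α,β > 1 the Beta mode is (α−1)/(α+β−2). With α+β = 30, the mode is (α−1)/28.
Set (α−1)/28 = 0.37 → α = 1 + 0.37·28 = 11.36.
β = 30 − α = 18.64.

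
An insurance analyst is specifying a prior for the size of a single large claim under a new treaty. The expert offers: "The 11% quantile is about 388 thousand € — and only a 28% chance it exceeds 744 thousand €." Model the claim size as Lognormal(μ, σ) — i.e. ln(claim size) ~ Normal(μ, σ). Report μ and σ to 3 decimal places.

μ ≈ 6.402, σ ≈ 0.360

If T ~ Lognormal(μ,σ) then ln T ~ Normal(μ,σ), so the p-quantile of ln T is μ + z_p·σ.
ln(388) = 5.961 and ln(744) = 6.612; z_{0.11} = -1.227, z_{0.72} = 0.5828.
σ = (6.612 − 5.961)/(0.5828 − (-1.227)) = 0.360.
μ = 5.961 − (-1.227)·0.360 = 6.402.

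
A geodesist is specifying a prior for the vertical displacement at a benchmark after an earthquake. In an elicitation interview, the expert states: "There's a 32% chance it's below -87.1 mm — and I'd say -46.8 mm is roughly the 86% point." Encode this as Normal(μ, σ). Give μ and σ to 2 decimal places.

The p-quantile of Normal(μ,σ) is μ + z_p·σ, with z_{0.32} = -0.4677 and z_{0.86} = 1.08.
Eliminate σ: μ = (z₂·x₁ − z₁·x₂)/(z₂ − z₁) = (1.08·-87.1 − (-0.4677)·-46.8)/1.548 = -74.92.
Then σ = (x₂ − x₁)/(z₂ − z₁) = (-46.8 − -87.1)/1.548 = 26.03.

μ = -74.92, σ = 26.03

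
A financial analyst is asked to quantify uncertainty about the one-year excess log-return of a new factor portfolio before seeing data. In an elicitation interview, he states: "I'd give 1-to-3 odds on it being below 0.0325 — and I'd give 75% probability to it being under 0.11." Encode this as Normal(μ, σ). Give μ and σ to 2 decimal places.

For Normal(μ,σ), the p-quantile is μ + z_p·σ. Here z_{0.25} = -0.6745, z_{0.75} = 0.6745.
So 0.0325 = μ − 0.6745σ and 0.11 = μ + 0.6745σ.
Subtracting: σ = (0.11 − 0.0325)/(0.6745 − (-0.6745)) = 0.06.
Then μ = 0.0325 − (-0.6745)·0.06 = 0.07.

μ = 0.07, σ = 0.06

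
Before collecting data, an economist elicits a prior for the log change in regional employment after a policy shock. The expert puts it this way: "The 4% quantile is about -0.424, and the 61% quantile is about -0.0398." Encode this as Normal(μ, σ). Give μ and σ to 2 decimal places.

The p-quantile of Normal(μ,σ) is μ + z_p·σ, with z_{0.04} = -1.751 and z_{0.61} = 0.2793.
Eliminate σ: μ = (z₂·x₁ − z₁·x₂)/(z₂ − z₁) = (0.2793·-0.424 − (-1.751)·-0.0398)/2.03 = -0.09.
Then σ = (x₂ − x₁)/(z₂ − z₁) = (-0.0398 − -0.424)/2.03 = 0.19.

μ = -0.09, σ = 0.19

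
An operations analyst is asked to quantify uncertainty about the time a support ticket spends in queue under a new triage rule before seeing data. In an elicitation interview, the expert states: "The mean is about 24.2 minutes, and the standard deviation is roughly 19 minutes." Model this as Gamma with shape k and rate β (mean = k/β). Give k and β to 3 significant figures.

For Gamma(k, rate β): mean = k/β, variance = k/β², so CV = 1/√k.
CV = SD/mean = 19/24.2 = 0.7851, hence k = 1/CV² = 1.62.
Then β = k/mean = 1.62/24.2 = 0.067.

k ≈ 1.62, β ≈ 0.067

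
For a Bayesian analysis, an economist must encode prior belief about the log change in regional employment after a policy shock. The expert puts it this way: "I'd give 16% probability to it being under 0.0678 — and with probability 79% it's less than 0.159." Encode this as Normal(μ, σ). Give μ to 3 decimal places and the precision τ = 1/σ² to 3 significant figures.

μ = 0.118, τ = 390

The p-quantile of Normal(μ,σ) is μ + z_p·σ, with z_{0.16} = -0.9945 and z_{0.79} = 0.8064.
Eliminate σ: μ = (z₂·x₁ − z₁·x₂)/(z₂ − z₁) = (0.8064·0.0678 − (-0.9945)·0.159)/1.801 = 0.118.
Then σ = (x₂ − x₁)/(z₂ − z₁) = (0.159 − 0.0678)/1.801 = 0.051.
Precision τ = 1/σ² = 1/0.05064² = 390.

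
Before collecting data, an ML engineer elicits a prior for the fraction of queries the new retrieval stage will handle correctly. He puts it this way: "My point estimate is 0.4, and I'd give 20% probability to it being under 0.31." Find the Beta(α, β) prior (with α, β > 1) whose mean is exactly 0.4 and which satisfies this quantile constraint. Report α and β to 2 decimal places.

α ≈ 8.59, β ≈ 12.88

With mean 0.4 fixed, write α = 0.4s, β = 0.6s where s = α+β.
Need P(θ < 0.31) = 0.2 under Beta(0.4s, 0.6s). Normal approximation: (q−m)/√(m(1−m)/s) ≈ z_{0.2} = -0.842, so s ≈ 0.4·0.6·(-0.842)²/(0.31−0.4)² = 21.0.
At s = 21.0: P(θ<0.31) ≈ 0.203. Adjusting to match 0.2 gives s ≈ 21.46.
So α = 0.4·21.46 ≈ 8.59, β = 0.6·21.46 ≈ 12.88.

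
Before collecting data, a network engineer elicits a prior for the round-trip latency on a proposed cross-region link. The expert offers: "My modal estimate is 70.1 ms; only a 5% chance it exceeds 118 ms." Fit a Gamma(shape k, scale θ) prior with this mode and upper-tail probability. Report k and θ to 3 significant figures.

Gamma(k,θ) with k>1 has mode (k−1)θ, so θ = 70.1/(k−1).
Need P(X < 118) = 0.95 with θ tied to k this way. Start at k = 2, θ = 70.1: P(X<118) ≈ 0.502.
Too low — raise k to concentrate. Iterating converges to k ≈ 11.3.
Then θ = 70.1/(11.3−1) ≈ 6.81.

k ≈ 11.3, θ ≈ 6.81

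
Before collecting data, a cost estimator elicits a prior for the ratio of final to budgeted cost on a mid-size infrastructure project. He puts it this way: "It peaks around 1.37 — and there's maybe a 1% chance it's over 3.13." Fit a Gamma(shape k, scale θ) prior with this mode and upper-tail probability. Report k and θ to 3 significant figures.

k ≈ 8.01, θ ≈ 0.195

Gamma(k,θ) with k>1 has mode (k−1)θ, so θ = 1.37/(k−1).
Need P(X < 3.13) = 0.99 with θ tied to k this way. Start at k = 2, θ = 1.37: P(X<3.13) ≈ 0.666.
Too low — raise k to concentrate. Iterating converges to k ≈ 8.01.
Then θ = 1.37/(8.01−1) ≈ 0.195.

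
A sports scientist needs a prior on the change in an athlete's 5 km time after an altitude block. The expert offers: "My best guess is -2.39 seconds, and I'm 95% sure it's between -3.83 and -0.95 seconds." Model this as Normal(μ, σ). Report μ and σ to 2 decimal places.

μ = -2.39, σ = 0.73

A symmetric 95% interval runs μ ± z·σ with z = 1.96.
Half-width = 1.44, so σ = 1.44/1.96 = 0.73.
μ is the stated best guess, -2.39.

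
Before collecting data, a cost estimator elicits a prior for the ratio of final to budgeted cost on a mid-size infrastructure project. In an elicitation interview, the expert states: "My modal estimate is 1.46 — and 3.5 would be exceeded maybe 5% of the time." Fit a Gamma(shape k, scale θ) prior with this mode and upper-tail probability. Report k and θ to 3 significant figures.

Gamma(k,θ) with k>1 has mode (k−1)θ, so θ = 1.46/(k−1).
Need P(X < 3.5) = 0.95 with θ tied to k this way. Start at k = 2, θ = 1.46: P(X<3.5) ≈ 0.691.
Too low — raise k to concentrate. Iterating converges to k ≈ 4.57.
Then θ = 1.46/(4.57−1) ≈ 0.409.

k ≈ 4.57, θ ≈ 0.409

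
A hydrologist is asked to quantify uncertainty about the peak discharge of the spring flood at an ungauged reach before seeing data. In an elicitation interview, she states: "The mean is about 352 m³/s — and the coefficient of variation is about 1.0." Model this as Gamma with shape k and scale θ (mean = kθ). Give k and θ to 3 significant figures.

For Gamma(k, scale θ): mean = kθ, variance = kθ², so CV = 1/√k.
CV = 1.0, hence k = 1/CV² = 1.
Then θ = mean/k = 352/1 = 352.

k ≈ 1, θ ≈ 352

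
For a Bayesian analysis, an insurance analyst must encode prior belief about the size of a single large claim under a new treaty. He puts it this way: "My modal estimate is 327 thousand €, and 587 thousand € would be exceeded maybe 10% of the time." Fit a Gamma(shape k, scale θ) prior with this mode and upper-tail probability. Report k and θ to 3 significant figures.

Gamma(k,θ) with k>1 has mode (k−1)θ, so θ = 327/(k−1).
Need P(X < 587) = 0.9 with θ tied to k this way. Start at k = 2, θ = 327: P(X<587) ≈ 0.536.
Too low — raise k to concentrate. Iterating converges to k ≈ 6.56.
Then θ = 327/(6.56−1) ≈ 58.8.

k ≈ 6.56, θ ≈ 58.8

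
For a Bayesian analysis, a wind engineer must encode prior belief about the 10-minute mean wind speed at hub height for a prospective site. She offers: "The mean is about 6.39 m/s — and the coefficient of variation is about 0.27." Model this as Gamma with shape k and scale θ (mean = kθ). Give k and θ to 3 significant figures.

For Gamma(k, scale θ): mean = kθ, variance = kθ², so CV = 1/√k.
CV = 0.27, hence k = 1/CV² = 13.7.
Then θ = mean/k = 6.39/13.7 = 0.466.

k ≈ 13.7, θ ≈ 0.466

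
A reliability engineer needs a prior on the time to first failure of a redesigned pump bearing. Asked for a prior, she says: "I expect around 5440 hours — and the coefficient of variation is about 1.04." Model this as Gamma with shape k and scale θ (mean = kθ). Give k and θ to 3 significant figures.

For Gamma(k, scale θ): mean = kθ, variance = kθ², so CV = 1/√k.
CV = 1.04, hence k = 1/CV² = 0.925.
Then θ = mean/k = 5440/0.925 = 5880.

k ≈ 0.925, θ ≈ 5880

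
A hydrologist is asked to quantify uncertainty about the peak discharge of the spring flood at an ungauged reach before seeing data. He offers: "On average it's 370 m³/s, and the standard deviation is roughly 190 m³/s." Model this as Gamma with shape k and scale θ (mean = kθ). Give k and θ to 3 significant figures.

k ≈ 3.79, θ ≈ 97.6

For Gamma(k, scale θ): mean = kθ, variance = kθ², so CV = 1/√k.
CV = SD/mean = 190/370 = 0.5135, hence k = 1/CV² = 3.79.
Then θ = mean/k = 370/3.79 = 97.6.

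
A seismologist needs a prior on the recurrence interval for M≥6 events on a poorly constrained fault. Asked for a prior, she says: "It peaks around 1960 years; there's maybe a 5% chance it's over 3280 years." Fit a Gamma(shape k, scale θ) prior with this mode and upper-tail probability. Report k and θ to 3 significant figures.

k ≈ 11.5, θ ≈ 186

Gamma(k,θ) with k>1 has mode (k−1)θ, so θ = 1960/(k−1).
Need P(X < 3280) = 0.95 with θ tied to k this way. Start at k = 2, θ = 1960: P(X<3280) ≈ 0.498.
Too low — raise k to concentrate. Iterating converges to k ≈ 11.5.
Then θ = 1960/(11.5−1) ≈ 186.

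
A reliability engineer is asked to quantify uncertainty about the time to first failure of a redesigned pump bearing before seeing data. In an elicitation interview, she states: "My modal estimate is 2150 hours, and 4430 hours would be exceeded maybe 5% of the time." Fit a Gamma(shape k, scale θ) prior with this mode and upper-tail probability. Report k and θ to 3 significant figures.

Gamma(k,θ) with k>1 has mode (k−1)θ, so θ = 2150/(k−1).
Need P(X < 4430) = 0.95 with θ tied to k this way. Start at k = 2, θ = 2150: P(X<4430) ≈ 0.610.
Too low — raise k to concentrate. Iterating converges to k ≈ 6.29.
Then θ = 2150/(6.29−1) ≈ 406.

k ≈ 6.29, θ ≈ 406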